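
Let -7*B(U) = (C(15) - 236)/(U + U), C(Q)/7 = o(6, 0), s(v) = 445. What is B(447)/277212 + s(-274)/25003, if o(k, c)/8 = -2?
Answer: 64332620897/3614585148174 ≈ 0.017798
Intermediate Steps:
o(k, c) = -16 (o(k, c) = 8*(-2) = -16)
C(Q) = -112 (C(Q) = 7*(-16) = -112)
B(U) = 174/(7*U) (B(U) = -(-112 - 236)/(7*(U + U)) = -(-348)/(7*(2*U)) = -(-348)*1/(2*U)/7 = -(-174)/(7*U) = 174/(7*U))
B(447)/277212 + s(-274)/25003 = ((174/7)/447)/277212 + 445/25003 = ((174/7)*(1/447))*(1/277212) + 445*(1/25003) = (58/1043)*(1/277212) + 445/25003 = 29/144566058 + 445/25003 = 64332620897/3614585148174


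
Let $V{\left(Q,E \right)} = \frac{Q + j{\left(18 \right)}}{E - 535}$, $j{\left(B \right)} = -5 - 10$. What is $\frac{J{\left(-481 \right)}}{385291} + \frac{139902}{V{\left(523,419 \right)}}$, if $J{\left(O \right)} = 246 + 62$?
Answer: $- \frac{1563186423862}{48931957} \approx -31946.0$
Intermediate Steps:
$j{\left(B \right)} = -15$ ($j{\left(B \right)} = -5 - 10 = -15$)
$J{\left(O \right)} = 308$
$V{\left(Q,E \right)} = \frac{-15 + Q}{-535 + E}$ ($V{\left(Q,E \right)} = \frac{Q - 15}{E - 535} = \frac{-15 + Q}{-535 + E}$)
$\frac{J{\left(-481 \right)}}{385291} + \frac{139902}{V{\left(523,419 \right)}} = \frac{308}{385291} + \frac{139902}{\frac{1}{-535 + 419} \left(-15 + 523\right)} = 308 \cdot \frac{1}{385291} + \frac{139902}{\frac{1}{-116} \cdot 508} = \frac{308}{385291} + \frac{139902}{\left(- \frac{1}{116}\right) 508} = \frac{308}{385291} + \frac{139902}{- \frac{127}{29}} = \frac{308}{385291} + 139902 \left(- \frac{29}{127}\right) = \frac{308}{385291} - \frac{4057158}{127} = - \frac{1563186423862}{48931957}$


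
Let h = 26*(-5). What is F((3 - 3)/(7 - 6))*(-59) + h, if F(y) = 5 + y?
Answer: -425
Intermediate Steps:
h = -130
F((3 - 3)/(7 - 6))*(-59) + h = (5 + (3 - 3)/(7 - 6))*(-59) - 130 = (5 + 0/1)*(-59) - 130 = (5 + 0*1)*(-59) - 130 = (5 + 0)*(-59) - 130 = 5*(-59) - 130 = -295 - 130 = -425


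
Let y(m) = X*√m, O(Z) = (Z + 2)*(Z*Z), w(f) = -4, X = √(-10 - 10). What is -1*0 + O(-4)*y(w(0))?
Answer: 128*√5 ≈ 286.22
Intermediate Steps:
X = 2*I*√5 (X = √(-20) = 2*I*√5 ≈ 4.4721*I)
O(Z) = Z²*(2 + Z) (O(Z) = (2 + Z)*Z² = Z²*(2 + Z))
y(m) = 2*I*√5*√m (y(m) = (2*I*√5)*√m = 2*I*√5*√m)
-1*0 + O(-4)*y(w(0)) = -1*0 + ((-4)²*(2 - 4))*(2*I*√5*√(-4)) = 0 + (16*(-2))*(2*I*√5*(2*I)) = 0 - (-128)*√5 = 0 + 128*√5 = 128*√5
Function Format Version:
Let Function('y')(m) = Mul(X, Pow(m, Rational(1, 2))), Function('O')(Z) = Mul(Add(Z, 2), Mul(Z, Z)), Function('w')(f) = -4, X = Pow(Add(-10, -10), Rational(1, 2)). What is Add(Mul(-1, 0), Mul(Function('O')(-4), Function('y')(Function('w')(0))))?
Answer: Mul(128, Pow(5, Rational(1, 2))) ≈ 286.22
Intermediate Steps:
X = Mul(2, I, Pow(5, Rational(1, 2))) (X = Pow(-20, Rational(1, 2)) = Mul(2, I, Pow(5, Rational(1, 2))) ≈ Mul(4.4721, I))
Function('O')(Z) = Mul(Pow(Z, 2), Add(2, Z)) (Function('O')(Z) = Mul(Add(2, Z), Pow(Z, 2)) = Mul(Pow(Z, 2), Add(2, Z)))
Function('y')(m) = Mul(2, I, Pow(5, Rational(1, 2)), Pow(m, Rational(1, 2))) (Function('y')(m) = Mul(Mul(2, I, Pow(5, Rational(1, 2))), Pow(m, Rational(1, 2))) = Mul(2, I, Pow(5, Rational(1, 2)), Pow(m, Rational(1, 2))))
Add(Mul(-1, 0), Mul(Function('O')(-4), Function('y')(Function('w')(0)))) = Add(Mul(-1, 0), Mul(Mul(Pow(-4, 2), Add(2, -4)), Mul(2, I, Pow(5, Rational(1, 2)), Pow(-4, Rational(1, 2))))) = Add(0, Mul(Mul(16, -2), Mul(2, I, Pow(5, Rational(1, 2)), Mul(2, I)))) = Add(0, Mul(-32, Mul(-4, Pow(5, Rational(1, 2))))) = Add(0, Mul(128, Pow(5, Rational(1, 2)))) = Mul(128, Pow(5, Rational(1, 2)))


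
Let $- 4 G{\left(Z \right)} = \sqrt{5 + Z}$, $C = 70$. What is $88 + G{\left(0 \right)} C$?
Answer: $88 - \frac{35 \sqrt{5}}{2} \approx 48.869$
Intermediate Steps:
$G{\left(Z \right)} = - \frac{\sqrt{5 + Z}}{4}$
$88 + G{\left(0 \right)} C = 88 + - \frac{\sqrt{5 + 0}}{4} \cdot 70 = 88 + - \frac{\sqrt{5}}{4} \cdot 70 = 88 - \frac{35 \sqrt{5}}{2}$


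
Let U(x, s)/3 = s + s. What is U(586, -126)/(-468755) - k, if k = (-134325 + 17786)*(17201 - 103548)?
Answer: -673854935454737/66965 ≈ -1.0063e+10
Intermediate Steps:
U(x, s) = 6*s (U(x, s) = 3*(s + s) = 3*(2*s) = 6*s)
k = 10062793033 (k = -116539*(-86347) = 10062793033)
U(586, -126)/(-468755) - k = (6*(-126))/(-468755) - 1*10062793033 = -756*(-1/468755) - 10062793033 = 108/66965 - 10062793033 = -673854935454737/66965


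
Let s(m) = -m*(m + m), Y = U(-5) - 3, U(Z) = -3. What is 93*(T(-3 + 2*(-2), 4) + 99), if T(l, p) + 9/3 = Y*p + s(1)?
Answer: 6510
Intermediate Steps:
Y = -6 (Y = -3 - 3 = -6)
s(m) = -2*m² (s(m) = -m*2*m = -2*m²)
T(l, p) = -5 - 6*p (T(l, p) = -3 + (-6*p - 2*1²) = -3 + (-6*p - 2*1) = -3 + (-6*p - 2) = -3 + (-2 - 6*p) = -5 - 6*p)
93*(T(-3 + 2*(-2), 4) + 99) = 93*((-5 - 6*4) + 99) = 93*((-5 - 24) + 99) = 93*(-29 + 99) = 93*70 = 6510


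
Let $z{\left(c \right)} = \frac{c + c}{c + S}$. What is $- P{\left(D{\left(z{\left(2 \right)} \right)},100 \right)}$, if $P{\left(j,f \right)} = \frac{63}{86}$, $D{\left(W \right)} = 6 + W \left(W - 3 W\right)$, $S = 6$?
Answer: $- \frac{63}{86} \approx -0.73256$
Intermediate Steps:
$z{\left(c \right)} = \frac{2 c}{6 + c}$ ($z{\left(c \right)} = \frac{c + c}{c + 6} = \frac{2 c}{6 + c}$)
$D{\left(W \right)} = 6 - 2 W^{2}$ ($D{\left(W \right)} = 6 + W \left(- 2 W\right) = 6 - 2 W^{2}$)
$P{\left(j,f \right)} = \frac{63}{86}$ ($P{\left(j,f \right)} = 63 \cdot \frac{1}{86} = \frac{63}{86}$)
$- P{\left(D{\left(z{\left(2 \right)} \right)},100 \right)} = \left(-1\right) \frac{63}{86} = - \frac{63}{86}$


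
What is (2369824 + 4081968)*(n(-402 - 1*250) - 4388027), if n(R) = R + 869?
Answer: -28309237455520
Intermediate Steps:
n(R) = 869 + R
(2369824 + 4081968)*(n(-402 - 1*250) - 4388027) = (2369824 + 4081968)*((869 + (-402 - 1*250)) - 4388027) = 6451792*((869 + (-402 - 250)) - 4388027) = 6451792*((869 - 652) - 4388027) = 6451792*(217 - 4388027) = 6451792*(-4387810) = -28309237455520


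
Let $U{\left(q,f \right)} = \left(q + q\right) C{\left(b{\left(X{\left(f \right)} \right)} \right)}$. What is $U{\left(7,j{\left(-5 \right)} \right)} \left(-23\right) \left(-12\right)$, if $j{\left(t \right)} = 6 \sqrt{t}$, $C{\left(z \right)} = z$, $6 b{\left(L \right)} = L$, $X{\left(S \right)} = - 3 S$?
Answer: $- 11592 i \sqrt{5} \approx - 25921.0 i$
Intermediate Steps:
$b{\left(L \right)} = \frac{L}{6}$
$U{\left(q,f \right)} = - f q$ ($U{\left(q,f \right)} = \left(q + q\right) \frac{\left(-3\right) f}{6} = 2 q \left(- \frac{f}{2}\right) = - f q$)
$U{\left(7,j{\left(-5 \right)} \right)} \left(-23\right) \left(-12\right) = \left(-1\right) 6 \sqrt{-5} \cdot 7 \left(-23\right) \left(-12\right) = \left(-1\right) 6 i \sqrt{5} \cdot 7 \left(-23\right) \left(-12\right) = - 42 i \sqrt{5} \left(-23\right) \left(-12\right) = 966 i \sqrt{5} \left(-12\right) = - 11592 i \sqrt{5}$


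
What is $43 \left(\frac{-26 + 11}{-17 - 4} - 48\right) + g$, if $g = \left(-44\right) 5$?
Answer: $- \frac{15773}{7} \approx -2253.3$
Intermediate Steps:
$g = -220$
$43 \left(\frac{-26 + 11}{-17 - 4} - 48\right) + g = 43 \left(\frac{-26 + 11}{-17 - 4} - 48\right) - 220 = 43 \left(- \frac{15}{-21} - 48\right) - 220 = 43 \left(\left(-15\right) \left(- \frac{1}{21}\right) - 48\right) - 220 = 43 \left(\frac{5}{7} - 48\right) - 220 = 43 \left(- \frac{331}{7}\right) - 220 = - \frac{14233}{7} - 220 = - \frac{15773}{7}$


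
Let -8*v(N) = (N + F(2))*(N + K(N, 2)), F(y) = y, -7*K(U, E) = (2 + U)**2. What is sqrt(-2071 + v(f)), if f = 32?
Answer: 2*I*sqrt(18438)/7 ≈ 38.796*I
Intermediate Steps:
K(U, E) = -(2 + U)**2/7
v(N) = -(2 + N)*(N - (2 + N)**2/7)/8 (v(N) = -(N + 2)*(N - (2 + N)**2/7)/8 = -(2 + N)*(N - (2 + N)**2/7)/8)
sqrt(-2071 + v(f)) = sqrt(-2071 + (1/7 - 1/28*32 - 1/56*32**2 + (1/56)*32**3)) = sqrt(-2071 + (1/7 - 8/7 - 1/56*1024 + (1/56)*32768)) = sqrt(-2071 + (1/7 - 8/7 - 128/7 + 4096/7)) = sqrt(-2071 + 3961/7) = sqrt(-10536/7) = 2*I*sqrt(18438)/7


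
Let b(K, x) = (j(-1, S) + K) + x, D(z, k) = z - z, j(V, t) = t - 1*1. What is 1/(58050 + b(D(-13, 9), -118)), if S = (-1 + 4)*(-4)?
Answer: 1/57919 ≈ 1.7265e-5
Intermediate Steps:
S = -12 (S = 3*(-4) = -12)
j(V, t) = -1 + t (j(V, t) = t - 1 = -1 + t)
D(z, k) = 0
b(K, x) = -13 + K + x (b(K, x) = ((-1 - 12) + K) + x = (-13 + K) + x = -13 + K + x)
1/(58050 + b(D(-13, 9), -118)) = 1/(58050 + (-13 + 0 - 118)) = 1/(58050 - 131) = 1/57919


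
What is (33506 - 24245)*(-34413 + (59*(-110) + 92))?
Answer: -377950671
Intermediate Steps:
(33506 - 24245)*(-34413 + (59*(-110) + 92)) = 9261*(-34413 + (-6490 + 92)) = 9261*(-34413 - 6398) = 9261*(-40811) = -377950671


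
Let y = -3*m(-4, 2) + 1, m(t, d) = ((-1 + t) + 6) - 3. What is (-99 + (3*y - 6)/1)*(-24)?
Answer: 2016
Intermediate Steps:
m(t, d) = 2 + t (m(t, d) = (5 + t) - 3 = 2 + t)
y = 7 (y = -3*(2 - 4) + 1 = -3*(-2) + 1 = 6 + 1 = 7)
(-99 + (3*y - 6)/1)*(-24) = (-99 + (3*7 - 6)/1)*(-24) = (-99 + 1*(21 - 6))*(-24) = (-99 + 1*15)*(-24) = (-99 + 15)*(-24) = -84*(-24) = 2016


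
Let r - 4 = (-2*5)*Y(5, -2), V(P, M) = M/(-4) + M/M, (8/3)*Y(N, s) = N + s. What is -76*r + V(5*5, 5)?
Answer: 2203/4 ≈ 550.75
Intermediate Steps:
Y(N, s) = 3*N/8 + 3*s/8 (Y(N, s) = 3*(N + s)/8 = 3*N/8 + 3*s/8)
V(P, M) = 1 - M/4 (V(P, M) = M*(-¼) + 1 = -M/4 + 1 = 1 - M/4)
r = -29/4 (r = 4 + (-2*5)*((3/8)*5 + (3/8)*(-2)) = 4 - 10*(15/8 - ¾) = 4 - 10*9/8 = 4 - 45/4 = -29/4 ≈ -7.2500)
-76*r + V(5*5, 5) = -76*(-29/4) + (1 - ¼*5) = 551 + (1 - 5/4) = 551 - ¼ = 2203/4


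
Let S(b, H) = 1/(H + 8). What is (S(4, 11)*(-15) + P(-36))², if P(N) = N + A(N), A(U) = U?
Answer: 1912689/361 ≈ 5298.3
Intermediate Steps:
S(b, H) = 1/(8 + H)
P(N) = 2*N (P(N) = N + N = 2*N)
(S(4, 11)*(-15) + P(-36))² = (-15/(8 + 11) + 2*(-36))² = (-15/19 - 72)² = (-1383/19)² = 1912689/361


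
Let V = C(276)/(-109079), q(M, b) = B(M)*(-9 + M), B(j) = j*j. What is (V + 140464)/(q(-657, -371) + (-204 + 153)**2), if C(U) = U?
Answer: -15321672380/31357554572007 ≈ -0.00048861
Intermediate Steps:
B(j) = j**2
q(M, b) = M**2*(-9 + M)
V = -276/109079 (V = 276/(-109079) = 276*(-1/109079) = -276/109079 ≈ -0.0025303)
(V + 140464)/(q(-657, -371) + (-204 + 153)**2) = (-276/109079 + 140464)/((-657)**2*(-9 - 657) + (-204 + 153)**2) = 15321672380/(109079*(431649*(-666) + (-51)**2)) = 15321672380/(109079*(-287478234 + 2601)) = (15321672380/109079)/(-287475633) = (15321672380/109079)*(-1/287475633) = -15321672380/31357554572007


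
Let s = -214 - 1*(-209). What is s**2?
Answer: 25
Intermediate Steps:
s = -5 (s = -214 + 209 = -5)
s**2 = (-5)**2 = 25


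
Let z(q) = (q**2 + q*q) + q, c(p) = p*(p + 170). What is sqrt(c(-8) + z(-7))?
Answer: I*sqrt(1205) ≈ 34.713*I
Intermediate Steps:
c(p) = p*(170 + p)
z(q) = q + 2*q**2 (z(q) = (q**2 + q**2) + q = 2*q**2 + q = q + 2*q**2)
sqrt(c(-8) + z(-7)) = sqrt(-8*(170 - 8) - 7*(1 + 2*(-7))) = sqrt(-8*162 - 7*(1 - 14)) = sqrt(-1296 - 7*(-13)) = sqrt(-1296 + 91) = sqrt(-1205) = I*sqrt(1205)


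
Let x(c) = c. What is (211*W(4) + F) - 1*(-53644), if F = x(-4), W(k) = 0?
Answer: 53640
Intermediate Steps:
F = -4
(211*W(4) + F) - 1*(-53644) = (211*0 - 4) - 1*(-53644) = (0 - 4) + 53644 = -4 + 53644 = 53640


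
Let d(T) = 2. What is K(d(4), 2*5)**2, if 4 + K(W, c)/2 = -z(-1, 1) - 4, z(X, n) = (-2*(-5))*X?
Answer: 16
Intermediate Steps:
z(X, n) = 10*X
K(W, c) = 4 (K(W, c) = -8 + 2*(-10*(-1) - 4) = -8 + 2*(-1*(-10) - 4) = -8 + 2*(10 - 4) = -8 + 2*6 = -8 + 12 = 4)
K(d(4), 2*5)**2 = 4**2 = 16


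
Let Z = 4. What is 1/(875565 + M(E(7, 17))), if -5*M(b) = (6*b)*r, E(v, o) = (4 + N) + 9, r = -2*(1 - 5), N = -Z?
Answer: 5/4377393 ≈ 1.1422e-6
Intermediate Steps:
N = -4 (N = -1*4 = -4)
r = 8 (r = -2*(-4) = 8)
E(v, o) = 9 (E(v, o) = (4 - 4) + 9 = 0 + 9 = 9)
M(b) = -48*b/5 (M(b) = -6*b*8/5 = -48*b/5)
1/(875565 + M(E(7, 17))) = 1/(875565 - 48/5*9) = 1/(875565 - 432/5) = 1/(4377393/5) = 5/4377393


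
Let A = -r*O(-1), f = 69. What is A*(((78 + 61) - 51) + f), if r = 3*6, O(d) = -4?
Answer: 11304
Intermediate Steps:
r = 18
A = 72 (A = -18*(-4) = -1*(-72) = 72)
A*(((78 + 61) - 51) + f) = 72*(((78 + 61) - 51) + 69) = 72*((139 - 51) + 69) = 72*(88 + 69) = 72*157 = 11304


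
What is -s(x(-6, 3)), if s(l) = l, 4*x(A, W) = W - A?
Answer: -9/4 ≈ -2.2500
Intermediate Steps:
x(A, W) = -A/4 + W/4 (x(A, W) = (W - A)/4 = -A/4 + W/4)
-s(x(-6, 3)) = -(-¼*(-6) + (¼)*3) = -(3/2 + ¾) = -1*9/4 = -9/4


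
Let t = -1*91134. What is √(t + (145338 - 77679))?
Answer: 5*I*√939 ≈ 153.22*I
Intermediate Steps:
t = -91134
√(t + (145338 - 77679)) = √(-91134 + (145338 - 77679)) = √(-91134 + 67659) = √(-23475) = 5*I*√939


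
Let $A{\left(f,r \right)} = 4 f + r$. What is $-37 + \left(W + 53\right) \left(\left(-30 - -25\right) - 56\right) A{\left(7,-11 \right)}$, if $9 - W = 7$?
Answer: $-57072$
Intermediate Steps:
$W = 2$ ($W = 9 - 7 = 2$)
$A{\left(f,r \right)} = r + 4 f$
$-37 + \left(W + 53\right) \left(\left(-30 - -25\right) - 56\right) A{\left(7,-11 \right)} = -37 + \left(2 + 53\right) \left(\left(-30 - -25\right) - 56\right) \left(-11 + 4 \cdot 7\right) = -37 + 55 \left(\left(-30 + 25\right) - 56\right) \left(-11 + 28\right) = -37 + 55 \left(-5 - 56\right) 17 = -37 + 55 \left(-61\right) 17 = -37 - 57035 = -57072$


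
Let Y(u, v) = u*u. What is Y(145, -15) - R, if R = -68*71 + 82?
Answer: 25771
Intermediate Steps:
Y(u, v) = u**2
R = -4746 (R = -4828 + 82 = -4746)
Y(145, -15) - R = 145**2 - 1*(-4746) = 21025 + 4746 = 25771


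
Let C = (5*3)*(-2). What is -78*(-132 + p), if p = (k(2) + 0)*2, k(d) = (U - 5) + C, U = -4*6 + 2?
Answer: 19188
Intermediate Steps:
C = -30 (C = 15*(-2) = -30)
U = -22 (U = -24 + 2 = -22)
k(d) = -57 (k(d) = (-22 - 5) - 30 = -27 - 30 = -57)
p = -114 (p = (-57 + 0)*2 = -57*2 = -114)
-78*(-132 + p) = -78*(-132 - 114) = -78*(-246) = 19188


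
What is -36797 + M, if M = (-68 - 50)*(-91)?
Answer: -26059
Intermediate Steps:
M = 10738 (M = -118*(-91) = 10738)
-36797 + M = -36797 + 10738 = -26059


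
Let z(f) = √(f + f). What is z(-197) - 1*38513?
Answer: -38513 + I*√394 ≈ -38513.0 + 19.849*I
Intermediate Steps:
z(f) = √2*√f (z(f) = √(2*f) = √2*√f)
z(-197) - 1*38513 = √2*√(-197) - 1*38513 = √2*(I*√197) - 38513 = I*√394 - 38513 = -38513 + I*√394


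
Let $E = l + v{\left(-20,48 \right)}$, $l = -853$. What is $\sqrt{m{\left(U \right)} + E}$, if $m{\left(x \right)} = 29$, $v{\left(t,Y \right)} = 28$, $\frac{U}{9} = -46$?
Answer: $2 i \sqrt{199} \approx 28.213 i$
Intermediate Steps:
$U = -414$ ($U = 9 \left(-46\right) = -414$)
$E = -825$ ($E = -853 + 28 = -825$)
$\sqrt{m{\left(U \right)} + E} = \sqrt{29 - 825} = \sqrt{-796} = 2 i \sqrt{199}$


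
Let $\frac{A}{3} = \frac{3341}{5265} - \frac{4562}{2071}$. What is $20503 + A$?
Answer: $\frac{5731015892}{279585} \approx 20498.0$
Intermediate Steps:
$A = - \frac{1315363}{279585}$ ($A = 3 \left(\frac{3341}{5265} - \frac{4562}{2071}\right) = 3 \left(3341 \cdot \frac{1}{5265} - \frac{4562}{2071}\right) = 3 \left(\frac{257}{405} - \frac{4562}{2071}\right) = 3 \left(- \frac{1315363}{838755}\right) = - \frac{1315363}{279585} \approx -4.7047$)
$20503 + A = 20503 - \frac{1315363}{279585} = \frac{5731015892}{279585}$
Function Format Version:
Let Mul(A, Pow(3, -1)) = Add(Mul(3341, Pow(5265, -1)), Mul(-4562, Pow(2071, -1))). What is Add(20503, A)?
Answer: Rational(5731015892, 279585) ≈ 20498.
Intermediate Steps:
A = Rational(-1315363, 279585) (A = Mul(3, Add(Mul(3341, Pow(5265, -1)), Mul(-4562, Pow(2071, -1)))) = Mul(3, Add(Mul(3341, Rational(1, 5265)), Mul(-4562, Rational(1, 2071)))) = Mul(3, Add(Rational(257, 405), Rational(-4562, 2071))) = Mul(3, Rational(-1315363, 838755)) = Rational(-1315363, 279585) ≈ -4.7047)
Add(20503, A) = Add(20503, Rational(-1315363, 279585)) = Rational(5731015892, 279585)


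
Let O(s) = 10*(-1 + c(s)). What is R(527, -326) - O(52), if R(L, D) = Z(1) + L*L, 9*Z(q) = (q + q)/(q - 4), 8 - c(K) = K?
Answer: 7510831/27 ≈ 2.7818e+5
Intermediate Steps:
c(K) = 8 - K
Z(q) = 2*q/(9*(-4 + q)) (Z(q) = ((q + q)/(q - 4))/9 = ((2*q)/(-4 + q))/9 = (2*q/(-4 + q))/9 = 2*q/(9*(-4 + q)))
R(L, D) = -2/27 + L² (R(L, D) = (2/9)*1/(-4 + 1) + L*L = (2/9)*1/(-3) + L² = (2/9)*1*(-⅓) + L² = -2/27 + L²)
O(s) = 70 - 10*s (O(s) = 10*(-1 + (8 - s)) = 10*(7 - s) = 70 - 10*s)
R(527, -326) - O(52) = (-2/27 + 527²) - (70 - 10*52) = (-2/27 + 277729) - (70 - 520) = 7498681/27 - 1*(-450) = 7498681/27 + 450 = 7510831/27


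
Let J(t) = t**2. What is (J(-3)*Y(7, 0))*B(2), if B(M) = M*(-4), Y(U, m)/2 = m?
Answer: 0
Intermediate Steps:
Y(U, m) = 2*m
B(M) = -4*M
(J(-3)*Y(7, 0))*B(2) = ((-3)**2*(2*0))*(-4*2) = (9*0)*(-8) = 0*(-8) = 0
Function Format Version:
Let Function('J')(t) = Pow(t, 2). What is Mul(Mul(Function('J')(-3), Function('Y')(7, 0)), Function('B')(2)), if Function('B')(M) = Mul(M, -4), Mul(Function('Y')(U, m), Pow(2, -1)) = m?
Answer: 0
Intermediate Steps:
Function('Y')(U, m) = Mul(2, m)
Function('B')(M) = Mul(-4, M)
Mul(Mul(Function('J')(-3), Function('Y')(7, 0)), Function('B')(2)) = Mul(Mul(Pow(-3, 2), Mul(2, 0)), Mul(-4, 2)) = Mul(Mul(9, 0), -8) = Mul(0, -8) = 0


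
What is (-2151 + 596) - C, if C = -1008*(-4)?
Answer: -5587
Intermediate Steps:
C = 4032
(-2151 + 596) - C = (-2151 + 596) - 1*4032 = -1555 - 4032 = -5587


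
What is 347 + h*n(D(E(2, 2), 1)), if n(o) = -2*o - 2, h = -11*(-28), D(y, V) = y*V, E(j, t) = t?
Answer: -1501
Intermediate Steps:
D(y, V) = V*y
h = 308
n(o) = -2 - 2*o
347 + h*n(D(E(2, 2), 1)) = 347 + 308*(-2 - 2*2) = 347 + 308*(-2 - 4) = 347 + 308*(-6) = 347 - 1848 = -1501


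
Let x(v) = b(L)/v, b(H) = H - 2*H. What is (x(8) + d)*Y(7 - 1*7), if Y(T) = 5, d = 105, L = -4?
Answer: 1055/2 ≈ 527.50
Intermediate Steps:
b(H) = -H
x(v) = 4/v (x(v) = (-1*(-4))/v = 4/v)
(x(8) + d)*Y(7 - 1*7) = (4/8 + 105)*5 = (4*(1/8) + 105)*5 = (1/2 + 105)*5 = (211/2)*5 = 1055/2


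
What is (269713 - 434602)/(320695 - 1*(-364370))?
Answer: -54963/228355 ≈ -0.24069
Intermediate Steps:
(269713 - 434602)/(320695 - 1*(-364370)) = -164889/(320695 + 364370) = -164889/685065 = -164889*1/685065 = -54963/228355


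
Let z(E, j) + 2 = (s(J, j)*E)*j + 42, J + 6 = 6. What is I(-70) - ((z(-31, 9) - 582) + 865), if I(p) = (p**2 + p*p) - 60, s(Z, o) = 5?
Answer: 10812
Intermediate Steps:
J = 0 (J = -6 + 6 = 0)
z(E, j) = 40 + 5*E*j (z(E, j) = -2 + ((5*E)*j + 42) = -2 + (5*E*j + 42) = -2 + (42 + 5*E*j) = 40 + 5*E*j)
I(p) = -60 + 2*p**2 (I(p) = (p**2 + p**2) - 60 = 2*p**2 - 60 = -60 + 2*p**2)
I(-70) - ((z(-31, 9) - 582) + 865) = (-60 + 2*(-70)**2) - (((40 + 5*(-31)*9) - 582) + 865) = (-60 + 2*4900) - (((40 - 1395) - 582) + 865) = (-60 + 9800) - ((-1355 - 582) + 865) = 9740 - (-1937 + 865) = 9740 - 1*(-1072) = 9740 + 1072 = 10812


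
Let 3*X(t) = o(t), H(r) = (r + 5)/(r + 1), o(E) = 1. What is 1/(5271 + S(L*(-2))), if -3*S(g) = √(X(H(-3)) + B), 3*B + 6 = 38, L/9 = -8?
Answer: 47439/250050958 + 3*√11/250050958 ≈ 0.00018976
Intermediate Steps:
L = -72 (L = 9*(-8) = -72)
B = 32/3 (B = -2 + (⅓)*38 = -2 + 38/3 = 32/3 ≈ 10.667)
H(r) = (5 + r)/(1 + r)
X(t) = ⅓ (X(t) = (⅓)*1 = ⅓)
S(g) = -√11/3 (S(g) = -√(⅓ + 32/3)/3 = -√11/3)
1/(5271 + S(L*(-2))) = 1/(5271 - √11/3)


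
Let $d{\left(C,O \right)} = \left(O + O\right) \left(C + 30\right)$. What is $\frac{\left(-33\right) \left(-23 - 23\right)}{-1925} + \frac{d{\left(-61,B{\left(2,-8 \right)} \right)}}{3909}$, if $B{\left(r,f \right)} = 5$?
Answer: $- \frac{593692}{684075} \approx -0.86788$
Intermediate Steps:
$d{\left(C,O \right)} = 2 O \left(30 + C\right)$
$\frac{\left(-33\right) \left(-23 - 23\right)}{-1925} + \frac{d{\left(-61,B{\left(2,-8 \right)} \right)}}{3909} = \frac{\left(-33\right) \left(-23 - 23\right)}{-1925} + \frac{2 \cdot 5 \left(30 - 61\right)}{3909} = \left(-33\right) \left(-46\right) \left(- \frac{1}{1925}\right) + 2 \cdot 5 \left(-31\right) \frac{1}{3909} = 1518 \left(- \frac{1}{1925}\right) - \frac{310}{3909} = - \frac{138}{175} - \frac{310}{3909} = - \frac{593692}{684075}$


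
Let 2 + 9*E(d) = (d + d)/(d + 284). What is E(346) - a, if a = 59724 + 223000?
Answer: -801522824/2835 ≈ -2.8272e+5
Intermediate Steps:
a = 282724
E(d) = -2/9 + 2*d/(9*(284 + d)) (E(d) = -2/9 + ((d + d)/(d + 284))/9 = -2/9 + ((2*d)/(284 + d))/9 = -2/9 + (2*d/(284 + d))/9 = -2/9 + 2*d/(9*(284 + d)))
E(346) - a = -568/(2556 + 9*346) - 1*282724 = -568/(2556 + 3114) - 282724 = -568/5670 - 282724 = -568*1/5670 - 282724 = -284/2835 - 282724 = -801522824/2835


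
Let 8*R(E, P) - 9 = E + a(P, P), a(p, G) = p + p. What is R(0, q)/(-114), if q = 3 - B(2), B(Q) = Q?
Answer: -11/912 ≈ -0.012061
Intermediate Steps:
a(p, G) = 2*p
q = 1 (q = 3 - 1*2 = 3 - 2 = 1)
R(E, P) = 9/8 + P/4 + E/8 (R(E, P) = 9/8 + (E + 2*P)/8 = 9/8 + (P/4 + E/8) = 9/8 + P/4 + E/8)
R(0, q)/(-114) = (9/8 + (¼)*1 + (⅛)*0)/(-114) = (9/8 + ¼ + 0)*(-1/114) = (11/8)*(-1/114) = -11/912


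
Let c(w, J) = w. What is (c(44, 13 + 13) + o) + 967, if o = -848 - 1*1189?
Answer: -1026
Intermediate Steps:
o = -2037 (o = -848 - 1189 = -2037)
(c(44, 13 + 13) + o) + 967 = (44 - 2037) + 967 = -1993 + 967 = -1026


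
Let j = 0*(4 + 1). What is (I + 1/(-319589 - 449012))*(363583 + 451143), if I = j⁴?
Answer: -814726/768601 ≈ -1.0600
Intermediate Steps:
j = 0 (j = 0*5 = 0)
I = 0 (I = 0⁴ = 0)
(I + 1/(-319589 - 449012))*(363583 + 451143) = (0 + 1/(-319589 - 449012))*(363583 + 451143) = (0 + 1/(-768601))*814726 = (0 - 1/768601)*814726 = -1/768601*814726 = -814726/768601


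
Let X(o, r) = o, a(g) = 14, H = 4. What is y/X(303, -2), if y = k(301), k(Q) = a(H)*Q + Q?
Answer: 1505/101 ≈ 14.901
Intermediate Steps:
k(Q) = 15*Q (k(Q) = 14*Q + Q = 15*Q)
y = 4515 (y = 15*301 = 4515)
y/X(303, -2) = 4515/303 = 4515*(1/303) = 1505/101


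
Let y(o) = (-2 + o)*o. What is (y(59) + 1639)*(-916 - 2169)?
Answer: -15431170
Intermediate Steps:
y(o) = o*(-2 + o)
(y(59) + 1639)*(-916 - 2169) = (59*(-2 + 59) + 1639)*(-916 - 2169) = (59*57 + 1639)*(-3085) = (3363 + 1639)*(-3085) = 5002*(-3085) = -15431170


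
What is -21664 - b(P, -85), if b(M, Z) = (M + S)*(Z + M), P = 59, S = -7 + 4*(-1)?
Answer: -20416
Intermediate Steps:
S = -11 (S = -7 - 4 = -11)
b(M, Z) = (-11 + M)*(M + Z) (b(M, Z) = (M - 11)*(Z + M) = (-11 + M)*(M + Z))
-21664 - b(P, -85) = -21664 - (59**2 - 11*59 - 11*(-85) + 59*(-85)) = -21664 - (3481 - 649 + 935 - 5015) = -21664 - 1*(-1248) = -21664 + 1248 = -20416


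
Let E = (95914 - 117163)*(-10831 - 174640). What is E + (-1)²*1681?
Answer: 3941074960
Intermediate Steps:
E = 3941073279 (E = -21249*(-185471) = 3941073279)
E + (-1)²*1681 = 3941073279 + (-1)²*1681 = 3941073279 + 1*1681 = 3941073279 + 1681 = 3941074960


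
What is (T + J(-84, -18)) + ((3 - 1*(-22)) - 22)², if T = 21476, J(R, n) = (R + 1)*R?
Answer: 28457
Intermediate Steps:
J(R, n) = R*(1 + R) (J(R, n) = (1 + R)*R = R*(1 + R))
(T + J(-84, -18)) + ((3 - 1*(-22)) - 22)² = (21476 - 84*(1 - 84)) + ((3 - 1*(-22)) - 22)² = (21476 - 84*(-83)) + ((3 + 22) - 22)² = (21476 + 6972) + (25 - 22)² = 28448 + 3² = 28448 + 9 = 28457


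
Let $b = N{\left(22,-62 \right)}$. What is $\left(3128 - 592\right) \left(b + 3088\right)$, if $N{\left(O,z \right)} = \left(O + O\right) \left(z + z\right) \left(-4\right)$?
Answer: $63176832$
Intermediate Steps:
$N{\left(O,z \right)} = - 16 O z$ ($N{\left(O,z \right)} = 2 O 2 z \left(-4\right) = 4 O z \left(-4\right) = - 16 O z$)
$b = 21824$ ($b = \left(-16\right) 22 \left(-62\right) = 21824$)
$\left(3128 - 592\right) \left(b + 3088\right) = \left(3128 - 592\right) \left(21824 + 3088\right) = \left(3128 + \left(-897 + 305\right)\right) 24912 = \left(3128 - 592\right) 24912 = 2536 \cdot 24912 = 63176832$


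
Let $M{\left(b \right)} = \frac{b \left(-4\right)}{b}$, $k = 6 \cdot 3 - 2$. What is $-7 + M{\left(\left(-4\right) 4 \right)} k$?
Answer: $-71$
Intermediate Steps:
$k = 16$ ($k = 18 - 2 = 16$)
$M{\left(b \right)} = -4$ ($M{\left(b \right)} = \frac{\left(-4\right) b}{b} = -4$)
$-7 + M{\left(\left(-4\right) 4 \right)} k = -7 - 64 = -71$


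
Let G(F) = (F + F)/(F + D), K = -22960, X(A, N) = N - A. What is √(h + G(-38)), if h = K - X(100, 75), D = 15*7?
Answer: I*√102960307/67 ≈ 151.45*I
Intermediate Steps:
D = 105
h = -22935 (h = -22960 - (75 - 1*100) = -22960 - (75 - 100) = -22960 - 1*(-25) = -22960 + 25 = -22935)
G(F) = 2*F/(105 + F) (G(F) = (F + F)/(F + 105) = (2*F)/(105 + F) = 2*F/(105 + F))
√(h + G(-38)) = √(-22935 + 2*(-38)/(105 - 38)) = √(-22935 + 2*(-38)/67) = √(-22935 + 2*(-38)*(1/67)) = √(-22935 - 76/67) = √(-1536721/67) = I*√102960307/67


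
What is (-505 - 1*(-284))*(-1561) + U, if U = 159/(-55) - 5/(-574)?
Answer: 10890959179/31570 ≈ 3.4498e+5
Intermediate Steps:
U = -90991/31570 (U = 159*(-1/55) - 5*(-1/574) = -159/55 + 5/574 = -90991/31570 ≈ -2.8822)
(-505 - 1*(-284))*(-1561) + U = (-505 - 1*(-284))*(-1561) - 90991/31570 = (-505 + 284)*(-1561) - 90991/31570 = -221*(-1561) - 90991/31570 = 344981 - 90991/31570 = 10890959179/31570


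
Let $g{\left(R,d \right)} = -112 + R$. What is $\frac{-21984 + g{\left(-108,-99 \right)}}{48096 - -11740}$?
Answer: $- \frac{793}{2137} \approx -0.37108$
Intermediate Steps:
$\frac{-21984 + g{\left(-108,-99 \right)}}{48096 - -11740} = \frac{-21984 - 220}{48096 - -11740} = \frac{-21984 - 220}{48096 + \left(-4331 + 16071\right)} = - \frac{22204}{48096 + 11740} = - \frac{22204}{59836} = \left(-22204\right) \frac{1}{59836} = - \frac{793}{2137}$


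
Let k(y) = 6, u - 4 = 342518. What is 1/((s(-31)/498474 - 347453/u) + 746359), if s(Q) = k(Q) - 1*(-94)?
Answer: 3161820582/2359850041056595 ≈ 1.3398e-6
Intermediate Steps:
u = 342522 (u = 4 + 342518 = 342522)
s(Q) = 100 (s(Q) = 6 - 1*(-94) = 6 + 94 = 100)
1/((s(-31)/498474 - 347453/u) + 746359) = 1/((100/498474 - 347453/342522) + 746359) = 1/((100*(1/498474) - 347453*1/342522) + 746359) = 1/((50/249237 - 347453/342522) + 746359) = 1/(-3206704343/3161820582 + 746359) = 1/(2359850041056595/3161820582) = 3161820582/2359850041056595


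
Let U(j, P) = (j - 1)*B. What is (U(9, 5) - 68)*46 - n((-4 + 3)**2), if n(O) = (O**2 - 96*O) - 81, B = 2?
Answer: -2216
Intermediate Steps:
U(j, P) = -2 + 2*j (U(j, P) = (j - 1)*2 = (-1 + j)*2 = -2 + 2*j)
n(O) = -81 + O**2 - 96*O
(U(9, 5) - 68)*46 - n((-4 + 3)**2) = ((-2 + 2*9) - 68)*46 - (-81 + ((-4 + 3)**2)**2 - 96*(-4 + 3)**2) = ((-2 + 18) - 68)*46 - (-81 + ((-1)**2)**2 - 96*(-1)**2) = (16 - 68)*46 - (-81 + 1**2 - 96*1) = -52*46 - (-81 + 1 - 96) = -2392 - 1*(-176) = -2392 + 176 = -2216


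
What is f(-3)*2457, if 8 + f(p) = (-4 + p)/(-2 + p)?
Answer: -81081/5 ≈ -16216.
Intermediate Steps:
f(p) = -8 + (-4 + p)/(-2 + p)
f(-3)*2457 = ((12 - 7*(-3))/(-2 - 3))*2457 = ((12 + 21)/(-5))*2457 = -1/5*33*2457 = -33/5*2457 = -81081/5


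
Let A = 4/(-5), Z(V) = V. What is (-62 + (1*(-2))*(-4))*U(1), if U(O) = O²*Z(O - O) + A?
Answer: 216/5 ≈ 43.200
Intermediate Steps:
A = -⅘ (A = 4*(-⅕) = -⅘ ≈ -0.80000)
U(O) = -⅘ (U(O) = O²*(O - O) - ⅘ = O²*0 - ⅘ = 0 - ⅘ = -⅘)
(-62 + (1*(-2))*(-4))*U(1) = (-62 + (1*(-2))*(-4))*(-⅘) = (-62 - 2*(-4))*(-⅘) = (-62 + 8)*(-⅘) = -54*(-⅘) = 216/5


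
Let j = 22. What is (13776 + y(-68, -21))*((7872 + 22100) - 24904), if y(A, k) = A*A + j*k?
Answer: 90909784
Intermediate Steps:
y(A, k) = A**2 + 22*k (y(A, k) = A*A + 22*k = A**2 + 22*k)
(13776 + y(-68, -21))*((7872 + 22100) - 24904) = (13776 + ((-68)**2 + 22*(-21)))*((7872 + 22100) - 24904) = (13776 + (4624 - 462))*(29972 - 24904) = (13776 + 4162)*5068 = 17938*5068 = 90909784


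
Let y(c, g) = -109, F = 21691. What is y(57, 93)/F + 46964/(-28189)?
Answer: -9374025/5609611 ≈ -1.6711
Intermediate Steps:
y(57, 93)/F + 46964/(-28189) = -109/21691 + 46964/(-28189) = -109*1/21691 + 46964*(-1/28189) = -1/199 - 46964/28189 = -9374025/5609611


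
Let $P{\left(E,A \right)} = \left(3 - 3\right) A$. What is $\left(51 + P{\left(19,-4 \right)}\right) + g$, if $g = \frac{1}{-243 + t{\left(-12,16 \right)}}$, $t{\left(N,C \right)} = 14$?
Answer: $\frac{11678}{229} \approx 50.996$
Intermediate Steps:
$P{\left(E,A \right)} = 0$ ($P{\left(E,A \right)} = 0 A = 0$)
$g = - \frac{1}{229}$ ($g = \frac{1}{-243 + 14} = \frac{1}{-229} = - \frac{1}{229} \approx -0.0043668$)
$\left(51 + P{\left(19,-4 \right)}\right) + g = \left(51 + 0\right) - \frac{1}{229} = 51 - \frac{1}{229} = \frac{11678}{229}$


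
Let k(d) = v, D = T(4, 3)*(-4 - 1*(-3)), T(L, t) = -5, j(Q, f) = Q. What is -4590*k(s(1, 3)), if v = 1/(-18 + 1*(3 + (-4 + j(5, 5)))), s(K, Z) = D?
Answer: 2295/7 ≈ 327.86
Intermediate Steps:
D = 5 (D = -5*(-4 - 1*(-3)) = -5*(-4 + 3) = -5*(-1) = 5)
s(K, Z) = 5
v = -1/14 (v = 1/(-18 + 1*(3 + (-4 + 5))) = 1/(-18 + 1*(3 + 1)) = 1/(-18 + 1*4) = 1/(-18 + 4) = 1/(-14) = -1/14 ≈ -0.071429)
k(d) = -1/14
-4590*k(s(1, 3)) = -4590*(-1/14) = 2295/7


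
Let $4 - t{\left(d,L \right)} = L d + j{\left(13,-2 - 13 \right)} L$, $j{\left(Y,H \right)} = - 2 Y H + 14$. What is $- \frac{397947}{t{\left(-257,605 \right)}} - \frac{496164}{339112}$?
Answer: $\frac{22706060595}{7539392318} \approx 3.0117$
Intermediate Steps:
$j{\left(Y,H \right)} = 14 - 2 H Y$ ($j{\left(Y,H \right)} = - 2 H Y + 14 = 14 - 2 H Y$)
$t{\left(d,L \right)} = 4 - 404 L - L d$ ($t{\left(d,L \right)} = 4 - \left(L d + \left(14 - 2 \left(-2 - 13\right) 13\right) L\right) = 4 - \left(L d + \left(14 - \left(-30\right) 13\right) L\right) = 4 - \left(L d + \left(14 + 390\right) L\right) = 4 - \left(L d + 404 L\right) = 4 - \left(404 L + L d\right) = 4 - 404 L - L d$)
$- \frac{397947}{t{\left(-257,605 \right)}} - \frac{496164}{339112} = - \frac{397947}{4 - 244420 - 605 \left(-257\right)} - \frac{496164}{339112} = - \frac{397947}{4 - 244420 + 155485} - \frac{124041}{84778} = - \frac{397947}{-88931} - \frac{124041}{84778} = \left(-397947\right) \left(- \frac{1}{88931}\right) - \frac{124041}{84778} = \frac{397947}{88931} - \frac{124041}{84778} = \frac{22706060595}{7539392318}$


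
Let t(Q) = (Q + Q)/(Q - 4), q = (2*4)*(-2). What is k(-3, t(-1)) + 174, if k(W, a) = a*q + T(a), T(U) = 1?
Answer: 843/5 ≈ 168.60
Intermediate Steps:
q = -16 (q = 8*(-2) = -16)
t(Q) = 2*Q/(-4 + Q) (t(Q) = (2*Q)/(-4 + Q) = 2*Q/(-4 + Q))
k(W, a) = 1 - 16*a (k(W, a) = a*(-16) + 1 = -16*a + 1 = 1 - 16*a)
k(-3, t(-1)) + 174 = (1 - 32*(-1)/(-4 - 1)) + 174 = (1 - 32*(-1)/(-5)) + 174 = (1 - 32*(-1)*(-1)/5) + 174 = (1 - 16*⅖) + 174 = (1 - 32/5) + 174 = -27/5 + 174 = 843/5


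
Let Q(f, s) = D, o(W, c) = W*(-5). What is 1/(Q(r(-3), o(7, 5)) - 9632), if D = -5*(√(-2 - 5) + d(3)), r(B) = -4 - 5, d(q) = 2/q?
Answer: -86718/835558411 + 45*I*√7/835558411 ≈ -0.00010378 + 1.4249e-7*I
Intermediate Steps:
o(W, c) = -5*W
r(B) = -9
D = -10/3 - 5*I*√7 (D = -5*(√(-2 - 5) + 2/3) = -5*(√(-7) + 2*(⅓)) = -5*(I*√7 + ⅔) = -5*(⅔ + I*√7) = -10/3 - 5*I*√7 ≈ -3.3333 - 13.229*I)
Q(f, s) = -10/3 - 5*I*√7
1/(Q(r(-3), o(7, 5)) - 9632) = 1/((-10/3 - 5*I*√7) - 9632) = 1/(-28906/3 - 5*I*√7)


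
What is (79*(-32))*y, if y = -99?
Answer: 250272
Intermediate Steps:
(79*(-32))*y = (79*(-32))*(-99) = -2528*(-99) = 250272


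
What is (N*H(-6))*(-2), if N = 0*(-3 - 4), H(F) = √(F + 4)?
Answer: 0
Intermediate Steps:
H(F) = √(4 + F)
N = 0 (N = 0*(-7) = 0)
(N*H(-6))*(-2) = (0*√(4 - 6))*(-2) = (0*√(-2))*(-2) = (0*(I*√2))*(-2) = 0*(-2) = 0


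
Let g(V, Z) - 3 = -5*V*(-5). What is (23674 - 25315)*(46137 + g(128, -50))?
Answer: -80966940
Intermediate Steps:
g(V, Z) = 3 + 25*V (g(V, Z) = 3 - 5*V*(-5) = 3 + 25*V)
(23674 - 25315)*(46137 + g(128, -50)) = (23674 - 25315)*(46137 + (3 + 25*128)) = -1641*(46137 + (3 + 3200)) = -1641*(46137 + 3203) = -1641*49340 = -80966940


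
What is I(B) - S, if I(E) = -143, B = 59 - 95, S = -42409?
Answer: 42266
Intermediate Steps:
B = -36
I(B) - S = -143 - 1*(-42409) = -143 + 42409 = 42266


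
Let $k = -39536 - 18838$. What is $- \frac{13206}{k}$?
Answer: $\frac{2201}{9729} \approx 0.22623$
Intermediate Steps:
$k = -58374$
$- \frac{13206}{k} = - \frac{13206}{-58374} = \left(-13206\right) \left(- \frac{1}{58374}\right) = \frac{2201}{9729}$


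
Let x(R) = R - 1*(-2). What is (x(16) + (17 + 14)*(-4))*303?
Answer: -32118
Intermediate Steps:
x(R) = 2 + R (x(R) = R + 2 = 2 + R)
(x(16) + (17 + 14)*(-4))*303 = ((2 + 16) + (17 + 14)*(-4))*303 = (18 + 31*(-4))*303 = (18 - 124)*303 = -106*303 = -32118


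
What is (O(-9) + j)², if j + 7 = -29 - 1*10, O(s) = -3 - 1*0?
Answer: 2401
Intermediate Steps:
O(s) = -3 (O(s) = -3 + 0 = -3)
j = -46 (j = -7 + (-29 - 1*10) = -7 + (-29 - 10) = -7 - 39 = -46)
(O(-9) + j)² = (-3 - 46)² = (-49)² = 2401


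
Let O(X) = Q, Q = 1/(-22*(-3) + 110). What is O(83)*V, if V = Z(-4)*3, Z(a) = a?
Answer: -3/44 ≈ -0.068182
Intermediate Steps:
V = -12 (V = -4*3 = -12)
Q = 1/176 (Q = 1/(66 + 110) = 1/176 ≈ 0.0056818)
O(X) = 1/176
O(83)*V = (1/176)*(-12) = -3/44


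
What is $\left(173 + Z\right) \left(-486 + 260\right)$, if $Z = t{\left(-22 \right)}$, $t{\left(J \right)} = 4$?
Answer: $-40002$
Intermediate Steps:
$Z = 4$
$\left(173 + Z\right) \left(-486 + 260\right) = \left(173 + 4\right) \left(-486 + 260\right) = 177 \left(-226\right) = -40002$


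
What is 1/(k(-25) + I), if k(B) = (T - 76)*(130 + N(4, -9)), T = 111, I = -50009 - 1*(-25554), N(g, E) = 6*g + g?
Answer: -1/18925 ≈ -5.2840e-5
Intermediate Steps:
N(g, E) = 7*g
I = -24455 (I = -50009 + 25554 = -24455)
k(B) = 5530 (k(B) = (111 - 76)*(130 + 7*4) = 35*(130 + 28) = 35*158 = 5530)
1/(k(-25) + I) = 1/(5530 - 24455) = 1/(-18925) = -1/18925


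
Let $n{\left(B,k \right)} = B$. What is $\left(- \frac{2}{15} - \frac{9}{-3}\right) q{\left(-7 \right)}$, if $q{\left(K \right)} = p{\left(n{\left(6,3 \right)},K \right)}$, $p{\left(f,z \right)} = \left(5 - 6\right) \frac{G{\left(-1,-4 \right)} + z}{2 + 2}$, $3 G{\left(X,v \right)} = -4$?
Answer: $\frac{215}{36} \approx 5.9722$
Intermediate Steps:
$G{\left(X,v \right)} = - \frac{4}{3}$ ($G{\left(X,v \right)} = \frac{1}{3} \left(-4\right) = - \frac{4}{3}$)
$p{\left(f,z \right)} = \frac{1}{3} - \frac{z}{4}$ ($p{\left(f,z \right)} = \left(5 - 6\right) \frac{- \frac{4}{3} + z}{2 + 2} = \left(5 - 6\right) \frac{- \frac{4}{3} + z}{4} = - \frac{- \frac{4}{3} + z}{4} = - (- \frac{1}{3} + \frac{z}{4}) = \frac{1}{3} - \frac{z}{4}$)
$q{\left(K \right)} = \frac{1}{3} - \frac{K}{4}$
$\left(- \frac{2}{15} - \frac{9}{-3}\right) q{\left(-7 \right)} = \left(- \frac{2}{15} - \frac{9}{-3}\right) \left(\frac{1}{3} - - \frac{7}{4}\right) = \left(\left(-2\right) \frac{1}{15} - -3\right) \left(\frac{1}{3} + \frac{7}{4}\right) = \left(- \frac{2}{15} + 3\right) \frac{25}{12} = \frac{43}{15} \cdot \frac{25}{12} = \frac{215}{36}$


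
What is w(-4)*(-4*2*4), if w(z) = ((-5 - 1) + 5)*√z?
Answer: 64*I ≈ 64.0*I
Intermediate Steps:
w(z) = -√z (w(z) = (-6 + 5)*√z = -√z)
w(-4)*(-4*2*4) = (-√(-4))*(-4*2*4) = (-2*I)*(-8*4) = -2*I*(-32) = 64*I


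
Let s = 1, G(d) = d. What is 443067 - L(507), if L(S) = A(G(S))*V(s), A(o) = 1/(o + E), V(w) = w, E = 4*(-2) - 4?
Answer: 219318164/495 ≈ 4.4307e+5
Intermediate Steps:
E = -12 (E = -8 - 4 = -12)
A(o) = 1/(-12 + o) (A(o) = 1/(o - 12) = 1/(-12 + o))
L(S) = 1/(-12 + S)
443067 - L(507) = 443067 - 1/(-12 + 507) = 443067 - 1/495 = 219318164/495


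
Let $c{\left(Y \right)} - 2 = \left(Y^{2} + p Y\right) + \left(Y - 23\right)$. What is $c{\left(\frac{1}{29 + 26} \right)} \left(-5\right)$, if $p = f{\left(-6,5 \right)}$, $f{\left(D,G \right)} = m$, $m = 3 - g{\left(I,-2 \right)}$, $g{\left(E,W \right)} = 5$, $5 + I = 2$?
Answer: $\frac{63579}{605} \approx 105.09$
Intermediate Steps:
$I = -3$ ($I = -5 + 2 = -3$)
$m = -2$ ($m = 3 - 5 = -2$)
$f{\left(D,G \right)} = -2$
$p = -2$
$c{\left(Y \right)} = -21 + Y^{2} - Y$ ($c{\left(Y \right)} = 2 + \left(\left(Y^{2} - 2 Y\right) + \left(Y - 23\right)\right) = 2 + \left(\left(Y^{2} - 2 Y\right) + \left(-23 + Y\right)\right) = 2 - \left(23 + Y - Y^{2}\right) = -21 + Y^{2} - Y$)
$c{\left(\frac{1}{29 + 26} \right)} \left(-5\right) = \left(-21 + \left(\frac{1}{29 + 26}\right)^{2} - \frac{1}{29 + 26}\right) \left(-5\right) = \left(-21 + \left(\frac{1}{55}\right)^{2} - \frac{1}{55}\right) \left(-5\right) = \left(-21 + \frac{1}{3025} - \frac{1}{55}\right) \left(-5\right) = \left(- \frac{63579}{3025}\right) \left(-5\right) = \frac{63579}{605}$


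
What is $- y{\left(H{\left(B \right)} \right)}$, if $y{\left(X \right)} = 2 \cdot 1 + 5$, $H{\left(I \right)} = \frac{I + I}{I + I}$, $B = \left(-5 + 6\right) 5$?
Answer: $-7$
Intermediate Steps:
$B = 5$ ($B = 1 \cdot 5 = 5$)
$H{\left(I \right)} = 1$ ($H{\left(I \right)} = \frac{2 I}{2 I} = 2 I \frac{1}{2 I} = 1$)
$y{\left(X \right)} = 7$ ($y{\left(X \right)} = 2 + 5 = 7$)
$- y{\left(H{\left(B \right)} \right)} = \left(-1\right) 7 = -7$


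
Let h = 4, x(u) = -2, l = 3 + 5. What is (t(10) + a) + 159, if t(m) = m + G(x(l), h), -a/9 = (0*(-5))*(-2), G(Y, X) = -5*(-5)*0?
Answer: 169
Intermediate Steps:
l = 8
G(Y, X) = 0 (G(Y, X) = 25*0 = 0)
a = 0 (a = -9*0*(-5)*(-2) = -0*(-2) = -9*0 = 0)
t(m) = m (t(m) = m + 0 = m)
(t(10) + a) + 159 = (10 + 0) + 159 = 10 + 159 = 169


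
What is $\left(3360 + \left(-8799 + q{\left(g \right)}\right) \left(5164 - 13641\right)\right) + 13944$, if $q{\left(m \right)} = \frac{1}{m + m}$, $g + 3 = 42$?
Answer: $\frac{5819292829}{78} \approx 7.4606 \cdot 10^{7}$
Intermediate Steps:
$g = 39$ ($g = -3 + 42 = 39$)
$q{\left(m \right)} = \frac{1}{2 m}$
$\left(3360 + \left(-8799 + q{\left(g \right)}\right) \left(5164 - 13641\right)\right) + 13944 = \left(3360 + \left(-8799 + \frac{1}{2 \cdot 39}\right) \left(5164 - 13641\right)\right) + 13944 = \left(3360 + \left(-8799 + \frac{1}{2} \cdot \frac{1}{39}\right) \left(-8477\right)\right) + 13944 = \left(3360 + \left(-8799 + \frac{1}{78}\right) \left(-8477\right)\right) + 13944 = \left(3360 - - \frac{5817943117}{78}\right) + 13944 = \left(3360 + \frac{5817943117}{78}\right) + 13944 = \frac{5818205197}{78} + 13944 = \frac{5819292829}{78}$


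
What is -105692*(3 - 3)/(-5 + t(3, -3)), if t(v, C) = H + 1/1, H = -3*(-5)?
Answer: 0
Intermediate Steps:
H = 15
t(v, C) = 16 (t(v, C) = 15 + 1/1 = 15 + 1 = 16)
-105692*(3 - 3)/(-5 + t(3, -3)) = -105692*(3 - 3)/(-5 + 16) = -0/11 = -105692*0 = 0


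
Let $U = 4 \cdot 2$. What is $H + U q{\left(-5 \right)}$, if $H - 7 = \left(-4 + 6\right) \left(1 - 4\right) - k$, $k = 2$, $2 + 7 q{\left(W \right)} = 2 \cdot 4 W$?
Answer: $-49$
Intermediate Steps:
$q{\left(W \right)} = - \frac{2}{7} + \frac{8 W}{7}$ ($q{\left(W \right)} = - \frac{2}{7} + \frac{2 \cdot 4 W}{7} = - \frac{2}{7} + \frac{8 W}{7}$)
$U = 8$
$H = -1$ ($H = 7 + \left(\left(-4 + 6\right) \left(1 - 4\right) - 2\right) = 7 + \left(2 \left(-3\right) - 2\right) = 7 - 8 = -1$)
$H + U q{\left(-5 \right)} = -1 + 8 \left(- \frac{2}{7} + \frac{8}{7} \left(-5\right)\right) = -1 + 8 \left(- \frac{2}{7} - \frac{40}{7}\right) = -1 + 8 \left(-6\right) = -1 - 48 = -49$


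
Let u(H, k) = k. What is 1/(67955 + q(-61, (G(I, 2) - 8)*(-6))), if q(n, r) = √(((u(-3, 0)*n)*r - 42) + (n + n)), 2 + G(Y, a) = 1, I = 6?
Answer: 67955/4617882189 - 2*I*√41/4617882189 ≈ 1.4716e-5 - 2.7732e-9*I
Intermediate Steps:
G(Y, a) = -1 (G(Y, a) = -2 + 1 = -1)
q(n, r) = √(-42 + 2*n) (q(n, r) = √(((0*n)*r - 42) + (n + n)) = √((0*r - 42) + 2*n) = √((0 - 42) + 2*n) = √(-42 + 2*n))
1/(67955 + q(-61, (G(I, 2) - 8)*(-6))) = 1/(67955 + √(-42 + 2*(-61))) = 1/(67955 + √(-42 - 122)) = 1/(67955 + √(-164)) = 1/(67955 + 2*I*√41)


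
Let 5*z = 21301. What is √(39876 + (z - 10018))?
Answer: √852955/5 ≈ 184.71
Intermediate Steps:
z = 21301/5 (z = (⅕)*21301 = 21301/5 ≈ 4260.2)
√(39876 + (z - 10018)) = √(39876 + (21301/5 - 10018)) = √(39876 - 28789/5) = √(170591/5) = √852955/5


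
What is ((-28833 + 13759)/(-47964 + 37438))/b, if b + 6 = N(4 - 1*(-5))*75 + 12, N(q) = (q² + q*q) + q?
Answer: 7537/67529553 ≈ 0.00011161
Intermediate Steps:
N(q) = q + 2*q² (N(q) = (q² + q²) + q = 2*q² + q = q + 2*q²)
b = 12831 (b = -6 + (((4 - 1*(-5))*(1 + 2*(4 - 1*(-5))))*75 + 12) = -6 + (((4 + 5)*(1 + 2*(4 + 5)))*75 + 12) = -6 + ((9*(1 + 2*9))*75 + 12) = -6 + ((9*(1 + 18))*75 + 12) = -6 + ((9*19)*75 + 12) = -6 + (171*75 + 12) = -6 + (12825 + 12) = -6 + 12837 = 12831)
((-28833 + 13759)/(-47964 + 37438))/b = ((-28833 + 13759)/(-47964 + 37438))/12831 = -15074/(-10526)*(1/12831) = -15074*(-1/10526)*(1/12831) = (7537/5263)*(1/12831) = 7537/67529553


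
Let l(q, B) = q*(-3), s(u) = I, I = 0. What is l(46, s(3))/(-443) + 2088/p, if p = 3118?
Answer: 677634/690637 ≈ 0.98117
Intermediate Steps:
s(u) = 0
l(q, B) = -3*q
l(46, s(3))/(-443) + 2088/p = -3*46/(-443) + 2088/3118 = -138*(-1/443) + 2088*(1/3118) = 138/443 + 1044/1559 = 677634/690637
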